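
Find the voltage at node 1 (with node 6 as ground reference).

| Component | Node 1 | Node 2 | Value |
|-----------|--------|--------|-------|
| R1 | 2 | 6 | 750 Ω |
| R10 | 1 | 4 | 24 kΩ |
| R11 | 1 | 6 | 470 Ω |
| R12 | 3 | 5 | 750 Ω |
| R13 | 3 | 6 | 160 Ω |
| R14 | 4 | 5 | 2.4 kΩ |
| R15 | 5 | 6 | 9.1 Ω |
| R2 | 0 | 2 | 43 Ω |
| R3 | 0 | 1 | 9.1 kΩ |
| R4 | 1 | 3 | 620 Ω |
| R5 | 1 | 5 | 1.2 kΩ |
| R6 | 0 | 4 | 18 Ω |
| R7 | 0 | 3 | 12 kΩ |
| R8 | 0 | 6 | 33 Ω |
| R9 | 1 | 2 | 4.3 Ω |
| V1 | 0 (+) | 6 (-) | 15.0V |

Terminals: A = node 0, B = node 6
Nodal analysis, taking node 6 as the 0 V reference.
Source V1 fixes V_0 = 15 V.
KCL at each unknown node (sum of currents leaving = 0; resistances in Ω):
  Node 1: (V_1 - 15)/9100 + (V_1 - V_3)/620 + (V_1 - V_5)/1200 + (V_1 - V_2)/4.3 + (V_1 - V_4)/24000 + (V_1 - 0)/470 = 0
  Node 2: (V_2 - 0)/750 + (V_2 - 15)/43 + (V_2 - V_1)/4.3 = 0
  Node 3: (V_3 - V_1)/620 + (V_3 - 15)/12000 + (V_3 - V_5)/750 + (V_3 - 0)/160 = 0
  Node 4: (V_4 - 15)/18 + (V_4 - V_1)/24000 + (V_4 - V_5)/2400 = 0
  Node 5: (V_5 - V_1)/1200 + (V_5 - V_3)/750 + (V_5 - V_4)/2400 + (V_5 - 0)/9.1 = 0
Collecting terms (coefficients in siemens):
  0.2373·V_1 - 0.2326·V_2 - 0.001613·V_3 - 0.00004167·V_4 - 0.0008333·V_5 = 0.001648
  0.2571·V_2 - 0.2326·V_1 = 0.3488
  0.00928·V_3 - 0.001613·V_1 - 0.001333·V_5 = 0.00125
  0.05601·V_4 - 0.00004167·V_1 - 0.0004167·V_5 = 0.8333
  0.1125·V_5 - 0.0008333·V_1 - 0.001333·V_3 - 0.0004167·V_4 = 0
Solving these 5 simultaneous equations (Gaussian elimination) gives:
  V_1 = 11.92 V, V_2 = 12.14 V, V_3 = 2.232 V, V_4 = 14.89 V
  V_5 = 0.1699 V
The requested potential is V_1 = 11.92 V.

Final answer: V_1 = 11.92 V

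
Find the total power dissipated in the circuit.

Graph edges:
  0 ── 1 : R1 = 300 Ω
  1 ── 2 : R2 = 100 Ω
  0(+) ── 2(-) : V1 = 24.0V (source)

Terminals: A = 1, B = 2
Nodal analysis, taking node 2 as the 0 V reference.
Source V1 fixes V_0 = 24 V.
KCL at each unknown node (sum of currents leaving = 0; resistances in Ω):
  Node 1: (V_1 - 24)/300 + (V_1 - 0)/100 = 0
Collecting terms: 0.01333 × V_1 = 0.08  =>  V_1 = 6 V
Power in each resistor, P = (ΔV)²/R:
  P_R1 = (24 - 6)²/300 = 1.08 W
  P_R2 = (6 - 0)²/100 = 0.36 W
P_total = P_R1 + P_R2 = 1.44 W

Final answer: 1.44 W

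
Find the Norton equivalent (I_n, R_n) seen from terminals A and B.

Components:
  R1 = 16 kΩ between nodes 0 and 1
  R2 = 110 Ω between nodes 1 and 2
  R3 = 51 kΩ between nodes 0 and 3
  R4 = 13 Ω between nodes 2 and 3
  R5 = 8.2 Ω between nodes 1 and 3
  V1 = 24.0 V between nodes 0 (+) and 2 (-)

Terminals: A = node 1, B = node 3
Find the Thévenin equivalent first; then I_n = V_th/R_th and R_n = R_th.
Step 1 — V_th is the open-circuit voltage V_A - V_B (nothing connected across the terminals).
Nodal analysis, taking node 2 as the 0 V reference.
Source V1 fixes V_0 = 24 V.
KCL at each unknown node (sum of currents leaving = 0; resistances in Ω):
  Node 1: (V_1 - 24)/16000 + (V_1 - 0)/110 + (V_1 - V_3)/8.2 = 0
  Node 3: (V_3 - 24)/51000 + (V_3 - 0)/13 + (V_3 - V_1)/8.2 = 0
Collecting terms (coefficients in siemens):
  0.1311·V_1 - 0.122·V_3 = 0.0015
  0.1989·V_3 - 0.122·V_1 = 0.0004706
Determinant D = (0.1311)(0.1989) - (-0.122)(-0.122) = 0.0112
V_1 = [(0.0015)(0.1989) - (-0.122)(0.0004706)]/D = 0.03175 V
V_3 = [(0.1311)(0.0004706) - (0.0015)(-0.122)]/D = 0.02183 V
V_th = V_1 - V_3 = 0.03175 - 0.02183 = 0.009917 V
Step 2 — R_th: zero the source — replace V1 by a short circuit (node 2 merges into node 0) — and find the resistance seen between A (node 1) and B (node 3).
Reduce the network between node 1 (A) and node 3 (B) by series/parallel combination:
  Rp1 = R1 ‖ R2 (parallel, both between nodes 0 and 1) = 1/(1/16000 + 1/110) = 109.2 Ω
  Rp2 = R3 ‖ R4 (parallel, both between nodes 0 and 3) = 1/(1/51000 + 1/13) = 13 Ω
  Rs1 = Rp1 + Rp2 (series, joined only at node 0) = 109.2 + 13 = 122.2 Ω
  Rp3 = R5 ‖ Rs1 (parallel, both between nodes 1 and 3) = 1/(1/8.2 + 1/122.2) = 7.685 Ω
R_th = 7.685 Ω
I_n = V_th/R_th = 0.009917/7.685 = 0.00129 A, and R_n = R_th = 7.685 Ω

Final answer: I_n = 0.00129 A, R_n = 7.685 Ω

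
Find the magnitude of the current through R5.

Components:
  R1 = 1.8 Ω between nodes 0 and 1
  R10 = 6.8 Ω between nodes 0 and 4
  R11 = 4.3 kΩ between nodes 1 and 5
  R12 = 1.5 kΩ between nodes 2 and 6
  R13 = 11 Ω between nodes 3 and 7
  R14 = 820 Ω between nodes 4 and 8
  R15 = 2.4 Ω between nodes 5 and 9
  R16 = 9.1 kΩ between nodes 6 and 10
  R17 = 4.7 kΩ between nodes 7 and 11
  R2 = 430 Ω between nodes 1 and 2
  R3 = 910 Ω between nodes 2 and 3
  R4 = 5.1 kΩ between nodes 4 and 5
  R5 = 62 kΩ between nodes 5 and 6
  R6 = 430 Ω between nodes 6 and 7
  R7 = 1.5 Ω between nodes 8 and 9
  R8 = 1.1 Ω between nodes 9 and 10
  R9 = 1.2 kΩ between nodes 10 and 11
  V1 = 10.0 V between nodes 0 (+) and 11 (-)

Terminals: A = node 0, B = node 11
Nodal analysis, taking node 11 as the 0 V reference.
Source V1 fixes V_0 = 10 V.
KCL at each unknown node (sum of currents leaving = 0; resistances in Ω):
  Node 1: (V_1 - 10)/1.8 + (V_1 - V_2)/430 + (V_1 - V_5)/4300 = 0
  Node 2: (V_2 - V_1)/430 + (V_2 - V_3)/910 + (V_2 - V_6)/1500 = 0
  Node 3: (V_3 - V_2)/910 + (V_3 - V_7)/11 = 0
  Node 4: (V_4 - V_5)/5100 + (V_4 - 10)/6.8 + (V_4 - V_8)/820 = 0
  Node 5: (V_5 - V_4)/5100 + (V_5 - V_6)/62000 + (V_5 - V_1)/4300 + (V_5 - V_9)/2.4 = 0
  Node 6: (V_6 - V_5)/62000 + (V_6 - V_7)/430 + (V_6 - V_2)/1500 + (V_6 - V_10)/9100 = 0
  Node 7: (V_7 - V_6)/430 + (V_7 - V_3)/11 + (V_7 - 0)/4700 = 0
  Node 8: (V_8 - V_9)/1.5 + (V_8 - V_4)/820 = 0
  Node 9: (V_9 - V_8)/1.5 + (V_9 - V_10)/1.1 + (V_9 - V_5)/2.4 = 0
  Node 10: (V_10 - V_9)/1.1 + (V_10 - 0)/1200 + (V_10 - V_6)/9100 = 0
Collecting terms (coefficients in siemens):
  0.5581·V_1 - 0.002326·V_2 - 0.0002326·V_5 = 5.556
  0.004091·V_2 - 0.002326·V_1 - 0.001099·V_3 - 0.0006667·V_6 = 0
  0.09201·V_3 - 0.001099·V_2 - 0.09091·V_7 = 0
  0.1485·V_4 - 0.0001961·V_5 - 0.00122·V_8 = 1.471
  0.4171·V_5 - 0.0002326·V_1 - 0.0001961·V_4 - 0.00001613·V_6 - 0.4167·V_9 = 0
  0.003118·V_6 - 0.0006667·V_2 - 0.00001613·V_5 - 0.002326·V_7 - 0.0001099·V_10 = 0
  0.09345·V_7 - 0.09091·V_3 - 0.002326·V_6 = 0
  0.6679·V_8 - 0.00122·V_4 - 0.6667·V_9 = 0
  1.992·V_9 - 0.4167·V_5 - 0.6667·V_8 - 0.9091·V_10 = 0
  0.91·V_10 - 0.0001099·V_6 - 0.9091·V_9 = 0
Solving these 10 simultaneous equations (Gaussian elimination) gives:
  V_1 = 9.995 V, V_2 = 9.179 V, V_3 = 8.036 V, V_4 = 9.969 V
  V_5 = 6.703 V, V_6 = 8.216 V, V_7 = 8.022 V, V_8 = 6.705 V
  V_9 = 6.699 V, V_10 = 6.693 V
I_R5 = (V_5 - V_6)/R5 = (6.703 - 8.216)/62000 = -0.0000244 A
|I_R5| = 0.0000244 A

Final answer: |I_R5| = 2.44e-05 A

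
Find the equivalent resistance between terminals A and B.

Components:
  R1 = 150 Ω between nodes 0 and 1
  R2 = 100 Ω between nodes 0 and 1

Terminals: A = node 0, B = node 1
Reduce the network between node 0 (A) and node 1 (B) by series/parallel combination:
  Rp1 = R1 ‖ R2 (parallel, both between nodes 0 and 1) = 1/(1/150 + 1/100) = 60 Ω
R_eq = 60 Ω

Final answer: 60 Ω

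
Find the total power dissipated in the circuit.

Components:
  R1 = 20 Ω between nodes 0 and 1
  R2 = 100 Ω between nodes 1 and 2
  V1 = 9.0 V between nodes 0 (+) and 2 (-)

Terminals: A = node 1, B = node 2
Nodal analysis, taking node 2 as the 0 V reference.
Source V1 fixes V_0 = 9 V.
KCL at each unknown node (sum of currents leaving = 0; resistances in Ω):
  Node 1: (V_1 - 9)/20 + (V_1 - 0)/100 = 0
Collecting terms: 0.06 × V_1 = 0.45  =>  V_1 = 7.5 V
Power in each resistor, P = (ΔV)²/R:
  P_R1 = (9 - 7.5)²/20 = 0.1125 W
  P_R2 = (7.5 - 0)²/100 = 0.5625 W
P_total = P_R1 + P_R2 = 0.675 W

Final answer: 0.675 W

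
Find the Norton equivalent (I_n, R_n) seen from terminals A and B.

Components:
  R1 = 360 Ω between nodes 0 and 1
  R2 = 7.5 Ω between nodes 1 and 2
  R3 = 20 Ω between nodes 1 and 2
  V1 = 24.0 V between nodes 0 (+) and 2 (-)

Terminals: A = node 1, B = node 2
Find the Thévenin equivalent first; then I_n = V_th/R_th and R_n = R_th.
Step 1 — V_th is the open-circuit voltage V_A - V_B (nothing connected across the terminals).
Nodal analysis, taking node 2 as the 0 V reference.
Source V1 fixes V_0 = 24 V.
KCL at each unknown node (sum of currents leaving = 0; resistances in Ω):
  Node 1: (V_1 - 24)/360 + (V_1 - 0)/7.5 + (V_1 - 0)/20 = 0
Collecting terms: 0.1861 × V_1 = 0.06667  =>  V_1 = 0.3582 V
V_th = V_1 - V_2 = 0.3582 - 0 = 0.3582 V
Step 2 — R_th: zero the source — replace V1 by a short circuit (node 2 merges into node 0) — and find the resistance seen between A (node 1) and B (node 0).
Reduce the network between node 1 (A) and node 0 (B) by series/parallel combination:
  Rp1 = R1 ‖ R2 ‖ R3 (parallel, all between nodes 0 and 1) = 1/(1/360 + 1/7.5 + 1/20) = 5.373 Ω
R_th = 5.373 Ω
I_n = V_th/R_th = 0.3582/5.373 = 0.06667 A, and R_n = R_th = 5.373 Ω

Final answer: I_n = 0.06667 A, R_n = 5.373 Ω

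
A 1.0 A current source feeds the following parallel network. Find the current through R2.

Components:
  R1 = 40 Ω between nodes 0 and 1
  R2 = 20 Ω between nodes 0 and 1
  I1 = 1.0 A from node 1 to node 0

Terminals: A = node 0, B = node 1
All resistors sit directly between nodes 0 and 1, so they are in parallel and share one voltage V; the full source current 1 A splits among them.
1/R_par = 1/40 + 1/20 = 0.075 S  =>  R_par = 13.33 Ω
V = I × R_par = 1 × 13.33 = 13.33 V
I_R2 = V/R2 = 13.33/20 = 0.6667 A

Final answer: 0.6667 A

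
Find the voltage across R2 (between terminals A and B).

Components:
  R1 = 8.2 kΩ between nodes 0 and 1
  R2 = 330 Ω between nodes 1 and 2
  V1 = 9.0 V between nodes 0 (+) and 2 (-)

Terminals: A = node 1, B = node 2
R1 and R2 are in series across V1 (node 0 → node 1 → node 2), and the output A–B is taken across R2, so this is a voltage divider.
Series current: I = V1/(R1 + R2) = 9/(8200 + 330) = 9/8530 = 0.001055 A
V_R2 = I × R2 = V1 × R2/(R1 + R2) = 9 × 330/8530 = 0.3482 V

Final answer: 0.3482 V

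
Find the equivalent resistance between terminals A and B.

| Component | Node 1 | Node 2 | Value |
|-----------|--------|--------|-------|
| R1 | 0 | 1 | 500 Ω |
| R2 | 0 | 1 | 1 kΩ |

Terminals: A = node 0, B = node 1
Reduce the network between node 0 (A) and node 1 (B) by series/parallel combination:
  Rp1 = R1 ‖ R2 (parallel, both between nodes 0 and 1) = 1/(1/500 + 1/1000) = 333.3 Ω
R_eq = 333.3 Ω

Final answer: 333.3 Ω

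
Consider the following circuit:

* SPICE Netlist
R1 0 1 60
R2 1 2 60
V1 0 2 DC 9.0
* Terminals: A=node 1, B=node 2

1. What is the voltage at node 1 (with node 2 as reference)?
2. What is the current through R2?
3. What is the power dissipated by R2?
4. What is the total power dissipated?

Nodal analysis, taking node 2 as the 0 V reference.
Source V1 fixes V_0 = 9 V.
KCL at each unknown node (sum of currents leaving = 0; resistances in Ω):
  Node 1: (V_1 - 9)/60 + (V_1 - 0)/60 = 0
Collecting terms: 0.03333 × V_1 = 0.15  =>  V_1 = 4.5 V
Part 1:
  Read off the nodal solution: V_1 = 4.5 V
Part 2:
  I_R2 = (V_1 - V_2)/R2 = (4.5 - 0)/60 = 0.075 A
  Magnitude: I_R2 = 0.075 A
Part 3:
  I_R2 = (V_1 - V_2)/R2 = (4.5 - 0)/60 = 0.075 A
  P_R2 = I_R2² × R2 = (0.075)² × 60 = 0.3375 W
Part 4:
  Power in each resistor, P = (ΔV)²/R:
    P_R1 = (9 - 4.5)²/60 = 0.3375 W
    P_R2 = (4.5 - 0)²/60 = 0.3375 W
  P_total = P_R1 + P_R2 = 0.675 W

Final answers:
1. V_1 = 4.5 V
2. I_R2 = 0.075 A
3. P_R2 = 0.3375 W
4. P_total = 0.675 W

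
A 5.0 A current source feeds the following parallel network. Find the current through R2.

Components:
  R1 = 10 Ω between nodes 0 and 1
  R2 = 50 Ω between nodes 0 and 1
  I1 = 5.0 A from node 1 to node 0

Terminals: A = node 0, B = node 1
All resistors sit directly between nodes 0 and 1, so they are in parallel and share one voltage V; the full source current 5 A splits among them.
1/R_par = 1/10 + 1/50 = 0.12 S  =>  R_par = 8.333 Ω
V = I × R_par = 5 × 8.333 = 41.67 V
I_R2 = V/R2 = 41.67/50 = 0.8333 A

Final answer: 0.8333 A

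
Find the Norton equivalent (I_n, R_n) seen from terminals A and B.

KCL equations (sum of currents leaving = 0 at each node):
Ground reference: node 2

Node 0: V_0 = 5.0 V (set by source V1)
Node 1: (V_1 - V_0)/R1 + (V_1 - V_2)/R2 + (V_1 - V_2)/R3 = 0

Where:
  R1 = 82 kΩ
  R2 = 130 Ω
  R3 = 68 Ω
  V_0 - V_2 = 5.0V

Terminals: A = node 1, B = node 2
Find the Thévenin equivalent first; then I_n = V_th/R_th and R_n = R_th.
Step 1 — V_th is the open-circuit voltage V_A - V_B (nothing connected across the terminals).
Nodal analysis, taking node 2 as the 0 V reference.
Source V1 fixes V_0 = 5 V.
KCL at each unknown node (sum of currents leaving = 0; resistances in Ω):
  Node 1: (V_1 - 5)/82000 + (V_1 - 0)/130 + (V_1 - 0)/68 = 0
Collecting terms: 0.02241 × V_1 = 0.00006098  =>  V_1 = 0.002721 V
V_th = V_1 - V_2 = 0.002721 - 0 = 0.002721 V
Step 2 — R_th: zero the source — replace V1 by a short circuit (node 2 merges into node 0) — and find the resistance seen between A (node 1) and B (node 0).
Reduce the network between node 1 (A) and node 0 (B) by series/parallel combination:
  Rp1 = R1 ‖ R2 ‖ R3 (parallel, all between nodes 0 and 1) = 1/(1/82000 + 1/130 + 1/68) = 44.62 Ω
R_th = 44.62 Ω
I_n = V_th/R_th = 0.002721/44.62 = 0.00006098 A, and R_n = R_th = 44.62 Ω

Final answer: I_n = 6.098e-05 A, R_n = 44.62 Ω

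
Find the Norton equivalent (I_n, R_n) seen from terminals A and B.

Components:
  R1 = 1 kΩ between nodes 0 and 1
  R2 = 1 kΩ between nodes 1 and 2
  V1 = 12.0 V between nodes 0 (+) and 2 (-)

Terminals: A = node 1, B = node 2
Find the Thévenin equivalent first; then I_n = V_th/R_th and R_n = R_th.
Step 1 — V_th is the open-circuit voltage V_A - V_B (nothing connected across the terminals).
Nodal analysis, taking node 2 as the 0 V reference.
Source V1 fixes V_0 = 12 V.
KCL at each unknown node (sum of currents leaving = 0; resistances in Ω):
  Node 1: (V_1 - 12)/1000 + (V_1 - 0)/1000 = 0
Collecting terms: 0.002 × V_1 = 0.012  =>  V_1 = 6 V
V_th = V_1 - V_2 = 6 - 0 = 6 V
Step 2 — R_th: zero the source — replace V1 by a short circuit (node 2 merges into node 0) — and find the resistance seen between A (node 1) and B (node 0).
Reduce the network between node 1 (A) and node 0 (B) by series/parallel combination:
  Rp1 = R1 ‖ R2 (parallel, both between nodes 0 and 1) = 1/(1/1000 + 1/1000) = 500 Ω
R_th = 500 Ω
I_n = V_th/R_th = 6/500 = 0.012 A, and R_n = R_th = 500 Ω

Final answer: I_n = 0.012 A, R_n = 500 Ω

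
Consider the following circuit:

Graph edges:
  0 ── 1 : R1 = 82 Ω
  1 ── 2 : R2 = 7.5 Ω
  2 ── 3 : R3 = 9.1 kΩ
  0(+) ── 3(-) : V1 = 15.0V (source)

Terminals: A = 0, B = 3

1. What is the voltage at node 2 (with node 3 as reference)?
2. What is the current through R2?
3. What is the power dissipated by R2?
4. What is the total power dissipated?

Nodal analysis, taking node 3 as the 0 V reference.
Source V1 fixes V_0 = 15 V.
KCL at each unknown node (sum of currents leaving = 0; resistances in Ω):
  Node 1: (V_1 - 15)/82 + (V_1 - V_2)/7.5 = 0
  Node 2: (V_2 - V_1)/7.5 + (V_2 - 0)/9100 = 0
Collecting terms (coefficients in siemens):
  0.1455·V_1 - 0.1333·V_2 = 0.1829
  0.1334·V_2 - 0.1333·V_1 = 0
Determinant D = (0.1455)(0.1334) - (-0.1333)(-0.1333) = 0.001642
V_1 = [(0.1829)(0.1334) - (-0.1333)(0)]/D = 14.87 V
V_2 = [(0.1455)(0) - (0.1829)(-0.1333)]/D = 14.85 V
Part 1:
  Read off the nodal solution: V_2 = 14.85 V
Part 2:
  I_R2 = (V_1 - V_2)/R2 = (14.87 - 14.85)/7.5 = 0.001632 A
  Magnitude: I_R2 = 0.001632 A
Part 3:
  I_R2 = (V_1 - V_2)/R2 = (14.87 - 14.85)/7.5 = 0.001632 A
  P_R2 = I_R2² × R2 = (0.001632)² × 7.5 = 0.00001998 W
Part 4:
  Power in each resistor, P = (ΔV)²/R:
    P_R1 = (15 - 14.87)²/82 = 0.0002185 W
    P_R2 = (14.87 - 14.85)²/7.5 = 0.00001998 W
    P_R3 = (14.85 - 0)²/9100 = 0.02425 W
  P_total = P_R1 + P_R2 + P_R3 = 0.02448 W

Final answers:
1. V_2 = 14.85 V
2. I_R2 = 0.001632 A
3. P_R2 = 1.998e-05 W
4. P_total = 0.02448 W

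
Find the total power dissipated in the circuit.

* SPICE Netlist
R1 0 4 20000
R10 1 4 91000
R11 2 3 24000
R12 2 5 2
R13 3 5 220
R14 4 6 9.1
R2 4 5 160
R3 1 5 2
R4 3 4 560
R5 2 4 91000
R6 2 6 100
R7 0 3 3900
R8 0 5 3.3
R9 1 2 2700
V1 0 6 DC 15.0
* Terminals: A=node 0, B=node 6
Nodal analysis, taking node 6 as the 0 V reference.
Source V1 fixes V_0 = 15 V.
KCL at each unknown node (sum of currents leaving = 0; resistances in Ω):
  Node 1: (V_1 - V_5)/2 + (V_1 - V_2)/2700 + (V_1 - V_4)/91000 = 0
  Node 2: (V_2 - V_4)/91000 + (V_2 - 0)/100 + (V_2 - V_1)/2700 + (V_2 - V_3)/24000 + (V_2 - V_5)/2 = 0
  Node 3: (V_3 - V_4)/560 + (V_3 - 15)/3900 + (V_3 - V_2)/24000 + (V_3 - V_5)/220 = 0
  Node 4: (V_4 - 15)/20000 + (V_4 - V_5)/160 + (V_4 - V_3)/560 + (V_4 - V_2)/91000 + (V_4 - V_1)/91000 + (V_4 - 0)/9.1 = 0
  Node 5: (V_5 - V_4)/160 + (V_5 - V_1)/2 + (V_5 - 15)/3.3 + (V_5 - V_2)/2 + (V_5 - V_3)/220 = 0
Collecting terms (coefficients in siemens):
  0.5004·V_1 - 0.0003704·V_2 - 0.00001099·V_4 - 0.5·V_5 = 0
  0.5104·V_2 - 0.0003704·V_1 - 0.00004167·V_3 - 0.00001099·V_4 - 0.5·V_5 = 0
  0.006629·V_3 - 0.00004167·V_2 - 0.001786·V_4 - 0.004545·V_5 = 0.003846
  0.118·V_4 - 0.00001099·V_1 - 0.00001099·V_2 - 0.001786·V_3 - 0.00625·V_5 = 0.00075
  1.314·V_5 - 0.5·V_1 - 0.5·V_2 - 0.004545·V_3 - 0.00625·V_4 = 4.545
Solving these 5 simultaneous equations (Gaussian elimination) gives:
  V_1 = 14.21 V, V_2 = 13.93 V, V_3 = 10.66 V, V_4 = 0.9231 V
  V_5 = 14.21 V
Power in each resistor, P = (ΔV)²/R:
  P_R1 = (15 - 0.9231)²/20000 = 0.009908 W
  P_R2 = (0.9231 - 14.21)²/160 = 1.104 W
  P_R3 = (14.21 - 14.21)²/2 = 0.0000001242 W
  P_R4 = (10.66 - 0.9231)²/560 = 0.1693 W
  P_R5 = (13.93 - 0.9231)²/91000 = 0.00186 W
  P_R6 = (13.93 - 0)²/100 = 1.941 W
  P_R7 = (15 - 10.66)²/3900 = 0.004828 W
  P_R8 = (15 - 14.21)²/3.3 = 0.1884 W
  P_R9 = (14.21 - 13.93)²/2700 = 0.00002873 W
  P_R10 = (14.21 - 0.9231)²/91000 = 0.00194 W
  P_R11 = (13.93 - 10.66)²/24000 = 0.000446 W
  P_R12 = (13.93 - 14.21)²/2 = 0.03892 W
  P_R13 = (10.66 - 14.21)²/220 = 0.05731 W
  P_R14 = (0.9231 - 0)²/9.1 = 0.09363 W
P_total = P_R1 + P_R2 + P_R3 + P_R4 + P_R5 + P_R6 + P_R7 + P_R8 + P_R9 + P_R10 + P_R11 + P_R12 + P_R13 + P_R14 = 3.611 W

Final answer: 3.611 W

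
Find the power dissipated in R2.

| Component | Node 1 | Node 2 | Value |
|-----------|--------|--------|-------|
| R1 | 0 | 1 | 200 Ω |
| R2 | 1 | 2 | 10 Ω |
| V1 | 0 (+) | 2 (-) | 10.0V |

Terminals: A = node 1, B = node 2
Nodal analysis, taking node 2 as the 0 V reference.
Source V1 fixes V_0 = 10 V.
KCL at each unknown node (sum of currents leaving = 0; resistances in Ω):
  Node 1: (V_1 - 10)/200 + (V_1 - 0)/10 = 0
Collecting terms: 0.105 × V_1 = 0.05  =>  V_1 = 0.4762 V
I_R2 = (V_1 - V_2)/R2 = (0.4762 - 0)/10 = 0.04762 A
P_R2 = I_R2² × R2 = (0.04762)² × 10 = 0.02268 W

Final answer: 0.02268 W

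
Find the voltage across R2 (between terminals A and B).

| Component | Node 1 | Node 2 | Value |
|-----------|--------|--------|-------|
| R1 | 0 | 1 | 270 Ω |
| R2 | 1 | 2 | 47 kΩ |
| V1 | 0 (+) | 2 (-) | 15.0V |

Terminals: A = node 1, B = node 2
R1 and R2 are in series across V1 (node 0 → node 1 → node 2), and the output A–B is taken across R2, so this is a voltage divider.
Series current: I = V1/(R1 + R2) = 15/(270 + 47000) = 15/47270 = 0.0003173 A
V_R2 = I × R2 = V1 × R2/(R1 + R2) = 15 × 47000/47270 = 14.91 V

Final answer: 14.91 V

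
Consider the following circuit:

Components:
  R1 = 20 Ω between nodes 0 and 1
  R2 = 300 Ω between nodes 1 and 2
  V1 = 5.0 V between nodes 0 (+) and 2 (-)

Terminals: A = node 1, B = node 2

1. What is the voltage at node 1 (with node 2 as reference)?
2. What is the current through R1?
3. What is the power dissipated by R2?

Nodal analysis, taking node 2 as the 0 V reference.
Source V1 fixes V_0 = 5 V.
KCL at each unknown node (sum of currents leaving = 0; resistances in Ω):
  Node 1: (V_1 - 5)/20 + (V_1 - 0)/300 = 0
Collecting terms: 0.05333 × V_1 = 0.25  =>  V_1 = 4.688 V
Part 1:
  Read off the nodal solution: V_1 = 4.688 V
Part 2:
  I_R1 = (V_0 - V_1)/R1 = (5 - 4.688)/20 = 0.01562 A
  Magnitude: I_R1 = 0.01562 A
Part 3:
  I_R2 = (V_1 - V_2)/R2 = (4.688 - 0)/300 = 0.01562 A
  P_R2 = I_R2² × R2 = (0.01562)² × 300 = 0.07324 W

Final answers:
1. V_1 = 4.688 V
2. I_R1 = 0.01562 A
3. P_R2 = 0.07324 W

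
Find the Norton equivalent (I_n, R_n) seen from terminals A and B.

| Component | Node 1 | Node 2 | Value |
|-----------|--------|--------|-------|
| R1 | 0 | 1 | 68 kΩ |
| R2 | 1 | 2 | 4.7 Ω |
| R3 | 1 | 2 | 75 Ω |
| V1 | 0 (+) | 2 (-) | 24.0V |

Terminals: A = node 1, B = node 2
Find the Thévenin equivalent first; then I_n = V_th/R_th and R_n = R_th.
Step 1 — V_th is the open-circuit voltage V_A - V_B (nothing connected across the terminals).
Nodal analysis, taking node 2 as the 0 V reference.
Source V1 fixes V_0 = 24 V.
KCL at each unknown node (sum of currents leaving = 0; resistances in Ω):
  Node 1: (V_1 - 24)/68000 + (V_1 - 0)/4.7 + (V_1 - 0)/75 = 0
Collecting terms: 0.2261 × V_1 = 0.0003529  =>  V_1 = 0.001561 V
V_th = V_1 - V_2 = 0.001561 - 0 = 0.001561 V
Step 2 — R_th: zero the source — replace V1 by a short circuit (node 2 merges into node 0) — and find the resistance seen between A (node 1) and B (node 0).
Reduce the network between node 1 (A) and node 0 (B) by series/parallel combination:
  Rp1 = R1 ‖ R2 ‖ R3 (parallel, all between nodes 0 and 1) = 1/(1/68000 + 1/4.7 + 1/75) = 4.423 Ω
R_th = 4.423 Ω
I_n = V_th/R_th = 0.001561/4.423 = 0.0003529 A, and R_n = R_th = 4.423 Ω

Final answer: I_n = 0.0003529 A, R_n = 4.423 Ω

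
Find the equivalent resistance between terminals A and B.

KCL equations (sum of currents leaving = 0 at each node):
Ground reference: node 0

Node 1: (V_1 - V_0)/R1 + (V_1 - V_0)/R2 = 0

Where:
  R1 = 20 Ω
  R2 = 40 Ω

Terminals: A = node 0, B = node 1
Reduce the network between node 0 (A) and node 1 (B) by series/parallel combination:
  Rp1 = R1 ‖ R2 (parallel, both between nodes 0 and 1) = 1/(1/20 + 1/40) = 13.33 Ω
R_eq = 13.33 Ω

Final answer: 13.33 Ω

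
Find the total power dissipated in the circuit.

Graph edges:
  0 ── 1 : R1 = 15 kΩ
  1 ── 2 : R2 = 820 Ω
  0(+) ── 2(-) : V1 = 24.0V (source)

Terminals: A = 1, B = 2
Nodal analysis, taking node 2 as the 0 V reference.
Source V1 fixes V_0 = 24 V.
KCL at each unknown node (sum of currents leaving = 0; resistances in Ω):
  Node 1: (V_1 - 24)/15000 + (V_1 - 0)/820 = 0
Collecting terms: 0.001286 × V_1 = 0.0016  =>  V_1 = 1.244 V
Power in each resistor, P = (ΔV)²/R:
  P_R1 = (24 - 1.244)²/15000 = 0.03452 W
  P_R2 = (1.244 - 0)²/820 = 0.001887 W
P_total = P_R1 + P_R2 = 0.03641 W

Final answer: 0.03641 W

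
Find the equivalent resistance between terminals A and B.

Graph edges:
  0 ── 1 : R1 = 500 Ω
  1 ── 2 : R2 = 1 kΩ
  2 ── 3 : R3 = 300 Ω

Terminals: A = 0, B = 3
Reduce the network between node 0 (A) and node 3 (B) by series/parallel combination:
  Rs1 = R1 + R2 (series, joined only at node 1) = 500 + 1000 = 1500 Ω
  Rs2 = R3 + Rs1 (series, joined only at node 2) = 300 + 1500 = 1800 Ω
R_eq = 1.8 kΩ

Final answer: 1.8 kΩ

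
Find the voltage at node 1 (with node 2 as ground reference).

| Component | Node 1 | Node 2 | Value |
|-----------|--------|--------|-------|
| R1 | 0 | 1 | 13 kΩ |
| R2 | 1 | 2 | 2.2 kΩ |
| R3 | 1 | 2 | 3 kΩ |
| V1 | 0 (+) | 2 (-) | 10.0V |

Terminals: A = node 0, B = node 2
Nodal analysis, taking node 2 as the 0 V reference.
Source V1 fixes V_0 = 10 V.
KCL at each unknown node (sum of currents leaving = 0; resistances in Ω):
  Node 1: (V_1 - 10)/13000 + (V_1 - 0)/2200 + (V_1 - 0)/3000 = 0
Collecting terms: 0.0008648 × V_1 = 0.0007692  =>  V_1 = 0.8895 V
The requested potential is V_1 = 0.8895 V.

Final answer: V_1 = 0.8895 V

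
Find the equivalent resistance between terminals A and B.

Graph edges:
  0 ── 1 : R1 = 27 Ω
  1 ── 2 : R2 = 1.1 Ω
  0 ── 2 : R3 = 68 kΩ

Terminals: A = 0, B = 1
Reduce the network between node 0 (A) and node 1 (B) by series/parallel combination:
  Rs1 = R3 + R2 (series, joined only at node 2) = 68000 + 1.1 = 68000 Ω
  Rp1 = R1 ‖ Rs1 (parallel, both between nodes 0 and 1) = 1/(1/27 + 1/68000) = 26.99 Ω
R_eq = 26.99 Ω

Final answer: 26.99 Ω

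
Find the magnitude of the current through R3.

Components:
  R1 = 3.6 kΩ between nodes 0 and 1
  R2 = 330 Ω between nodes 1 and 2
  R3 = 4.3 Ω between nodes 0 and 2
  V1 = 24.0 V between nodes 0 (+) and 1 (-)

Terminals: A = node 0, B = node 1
Nodal analysis, taking node 1 as the 0 V reference.
Source V1 fixes V_0 = 24 V.
KCL at each unknown node (sum of currents leaving = 0; resistances in Ω):
  Node 2: (V_2 - 0)/330 + (V_2 - 24)/4.3 = 0
Collecting terms: 0.2356 × V_2 = 5.581  =>  V_2 = 23.69 V
I_R3 = (V_0 - V_2)/R3 = (24 - 23.69)/4.3 = 0.07179 A
|I_R3| = 0.07179 A

Final answer: |I_R3| = 0.07179 A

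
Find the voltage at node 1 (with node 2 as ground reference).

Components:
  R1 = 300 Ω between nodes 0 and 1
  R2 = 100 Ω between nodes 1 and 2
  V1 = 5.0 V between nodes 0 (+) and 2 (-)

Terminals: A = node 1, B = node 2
Nodal analysis, taking node 2 as the 0 V reference.
Source V1 fixes V_0 = 5 V.
KCL at each unknown node (sum of currents leaving = 0; resistances in Ω):
  Node 1: (V_1 - 5)/300 + (V_1 - 0)/100 = 0
Collecting terms: 0.01333 × V_1 = 0.01667  =>  V_1 = 1.25 V
The requested potential is V_1 = 1.25 V.

Final answer: V_1 = 1.25 V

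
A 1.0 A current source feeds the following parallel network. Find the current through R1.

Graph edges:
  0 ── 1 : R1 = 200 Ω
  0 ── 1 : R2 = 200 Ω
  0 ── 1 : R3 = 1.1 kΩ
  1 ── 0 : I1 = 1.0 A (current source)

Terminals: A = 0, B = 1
All resistors sit directly between nodes 0 and 1, so they are in parallel and share one voltage V; the full source current 1 A splits among them.
1/R_par = 1/200 + 1/200 + 1/1100 = 0.01091 S  =>  R_par = 91.67 Ω
V = I × R_par = 1 × 91.67 = 91.67 V
I_R1 = V/R1 = 91.67/200 = 0.4583 A

Final answer: 0.4583 A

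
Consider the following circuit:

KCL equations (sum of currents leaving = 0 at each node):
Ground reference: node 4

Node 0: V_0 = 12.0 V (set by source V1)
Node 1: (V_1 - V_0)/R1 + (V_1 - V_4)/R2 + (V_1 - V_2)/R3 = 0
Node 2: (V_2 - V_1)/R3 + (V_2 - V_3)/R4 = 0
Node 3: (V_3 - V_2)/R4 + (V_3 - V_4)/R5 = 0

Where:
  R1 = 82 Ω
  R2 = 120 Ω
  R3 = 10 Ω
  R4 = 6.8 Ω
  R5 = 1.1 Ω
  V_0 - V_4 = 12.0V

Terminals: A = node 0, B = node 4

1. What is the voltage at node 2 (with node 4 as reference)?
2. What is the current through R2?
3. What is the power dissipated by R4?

Nodal analysis, taking node 4 as the 0 V reference.
Source V1 fixes V_0 = 12 V.
KCL at each unknown node (sum of currents leaving = 0; resistances in Ω):
  Node 1: (V_1 - 12)/82 + (V_1 - 0)/120 + (V_1 - V_2)/10 = 0
  Node 2: (V_2 - V_1)/10 + (V_2 - V_3)/6.8 = 0
  Node 3: (V_3 - V_2)/6.8 + (V_3 - 0)/1.1 = 0
Collecting terms (coefficients in siemens):
  0.1205·V_1 - 0.1·V_2 = 0.1463
  0.2471·V_2 - 0.1·V_1 - 0.1471·V_3 = 0
  1.056·V_3 - 0.1471·V_2 = 0
Solving these 3 simultaneous equations (Gaussian elimination) gives:
  V_1 = 1.916 V, V_2 = 0.8454 V, V_3 = 0.1177 V
Part 1:
  Read off the nodal solution: V_2 = 0.8454 V
Part 2:
  I_R2 = (V_1 - V_4)/R2 = (1.916 - 0)/120 = 0.01596 A
  Magnitude: I_R2 = 0.01596 A
Part 3:
  I_R4 = (V_2 - V_3)/R4 = (0.8454 - 0.1177)/6.8 = 0.107 A
  P_R4 = I_R4² × R4 = (0.107)² × 6.8 = 0.07788 W

Final answers:
1. V_2 = 0.8454 V
2. I_R2 = 0.01596 A
3. P_R4 = 0.07788 W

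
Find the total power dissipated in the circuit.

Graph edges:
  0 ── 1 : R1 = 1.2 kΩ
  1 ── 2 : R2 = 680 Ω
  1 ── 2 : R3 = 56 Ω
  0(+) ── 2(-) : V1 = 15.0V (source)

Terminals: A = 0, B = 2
Nodal analysis, taking node 2 as the 0 V reference.
Source V1 fixes V_0 = 15 V.
KCL at each unknown node (sum of currents leaving = 0; resistances in Ω):
  Node 1: (V_1 - 15)/1200 + (V_1 - 0)/680 + (V_1 - 0)/56 = 0
Collecting terms: 0.02016 × V_1 = 0.0125  =>  V_1 = 0.62 V
Power in each resistor, P = (ΔV)²/R:
  P_R1 = (15 - 0.62)²/1200 = 0.1723 W
  P_R2 = (0.62 - 0)²/680 = 0.0005653 W
  P_R3 = (0.62 - 0)²/56 = 0.006864 W
P_total = P_R1 + P_R2 + P_R3 = 0.1797 W

Final answer: 0.1797 W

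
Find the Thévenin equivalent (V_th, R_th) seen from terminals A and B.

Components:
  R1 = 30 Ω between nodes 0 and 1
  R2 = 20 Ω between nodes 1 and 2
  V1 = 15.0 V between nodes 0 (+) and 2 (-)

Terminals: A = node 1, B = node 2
Step 1 — V_th is the open-circuit voltage V_A - V_B (nothing connected across the terminals).
Nodal analysis, taking node 2 as the 0 V reference.
Source V1 fixes V_0 = 15 V.
KCL at each unknown node (sum of currents leaving = 0; resistances in Ω):
  Node 1: (V_1 - 15)/30 + (V_1 - 0)/20 = 0
Collecting terms: 0.08333 × V_1 = 0.5  =>  V_1 = 6 V
V_th = V_1 - V_2 = 6 - 0 = 6 V
Step 2 — R_th: zero the source — replace V1 by a short circuit (node 2 merges into node 0) — and find the resistance seen between A (node 1) and B (node 0).
Reduce the network between node 1 (A) and node 0 (B) by series/parallel combination:
  Rp1 = R1 ‖ R2 (parallel, both between nodes 0 and 1) = 1/(1/30 + 1/20) = 12 Ω
R_th = 12 Ω

Final answer: V_th = 6 V, R_th = 12 Ω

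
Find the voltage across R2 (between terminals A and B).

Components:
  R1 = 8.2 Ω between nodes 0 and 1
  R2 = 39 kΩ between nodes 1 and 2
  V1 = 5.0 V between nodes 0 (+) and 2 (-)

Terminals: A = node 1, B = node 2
R1 and R2 are in series across V1 (node 0 → node 1 → node 2), and the output A–B is taken across R2, so this is a voltage divider.
Series current: I = V1/(R1 + R2) = 5/(8.2 + 39000) = 5/39010 = 0.0001282 A
V_R2 = I × R2 = V1 × R2/(R1 + R2) = 5 × 39000/39010 = 4.999 V

Final answer: 4.999 V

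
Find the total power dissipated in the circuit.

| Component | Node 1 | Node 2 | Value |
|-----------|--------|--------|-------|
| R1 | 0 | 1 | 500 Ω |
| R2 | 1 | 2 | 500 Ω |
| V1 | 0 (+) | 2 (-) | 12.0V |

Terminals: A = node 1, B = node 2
Nodal analysis, taking node 2 as the 0 V reference.
Source V1 fixes V_0 = 12 V.
KCL at each unknown node (sum of currents leaving = 0; resistances in Ω):
  Node 1: (V_1 - 12)/500 + (V_1 - 0)/500 = 0
Collecting terms: 0.004 × V_1 = 0.024  =>  V_1 = 6 V
Power in each resistor, P = (ΔV)²/R:
  P_R1 = (12 - 6)²/500 = 0.072 W
  P_R2 = (6 - 0)²/500 = 0.072 W
P_total = P_R1 + P_R2 = 0.144 W

Final answer: 0.144 W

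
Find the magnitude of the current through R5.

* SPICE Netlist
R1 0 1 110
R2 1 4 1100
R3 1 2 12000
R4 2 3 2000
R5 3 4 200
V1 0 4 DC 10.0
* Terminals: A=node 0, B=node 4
Nodal analysis, taking node 4 as the 0 V reference.
Source V1 fixes V_0 = 10 V.
KCL at each unknown node (sum of currents leaving = 0; resistances in Ω):
  Node 1: (V_1 - 10)/110 + (V_1 - 0)/1100 + (V_1 - V_2)/12000 = 0
  Node 2: (V_2 - V_1)/12000 + (V_2 - V_3)/2000 = 0
  Node 3: (V_3 - V_2)/2000 + (V_3 - 0)/200 = 0
Collecting terms (coefficients in siemens):
  0.01008·V_1 - 0.00008333·V_2 = 0.09091
  0.0005833·V_2 - 0.00008333·V_1 - 0.0005·V_3 = 0
  0.0055·V_3 - 0.0005·V_2 = 0
Solving these 3 simultaneous equations (Gaussian elimination) gives:
  V_1 = 9.027 V, V_2 = 1.399 V, V_3 = 0.1271 V
I_R5 = (V_3 - V_4)/R5 = (0.1271 - 0)/200 = 0.0006357 A
|I_R5| = 0.0006357 A

Final answer: |I_R5| = 0.0006357 A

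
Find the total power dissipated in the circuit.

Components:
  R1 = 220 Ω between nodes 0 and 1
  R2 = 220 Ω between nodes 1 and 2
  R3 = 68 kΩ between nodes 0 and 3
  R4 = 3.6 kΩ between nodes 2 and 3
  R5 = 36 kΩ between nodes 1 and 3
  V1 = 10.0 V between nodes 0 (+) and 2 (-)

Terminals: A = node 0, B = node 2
Nodal analysis, taking node 2 as the 0 V reference.
Source V1 fixes V_0 = 10 V.
KCL at each unknown node (sum of currents leaving = 0; resistances in Ω):
  Node 1: (V_1 - 10)/220 + (V_1 - 0)/220 + (V_1 - V_3)/36000 = 0
  Node 3: (V_3 - 10)/68000 + (V_3 - 0)/3600 + (V_3 - V_1)/36000 = 0
Collecting terms (coefficients in siemens):
  0.009119·V_1 - 0.00002778·V_3 = 0.04545
  0.0003203·V_3 - 0.00002778·V_1 = 0.0001471
Determinant D = (0.009119)(0.0003203) - (-0.00002778)(-0.00002778) = 0.00000292
V_1 = [(0.04545)(0.0003203) - (-0.00002778)(0.0001471)]/D = 4.987 V
V_3 = [(0.009119)(0.0001471) - (0.04545)(-0.00002778)]/D = 0.8918 V
Power in each resistor, P = (ΔV)²/R:
  P_R1 = (10 - 4.987)²/220 = 0.1142 W
  P_R2 = (4.987 - 0)²/220 = 0.1131 W
  P_R3 = (10 - 0.8918)²/68000 = 0.00122 W
  P_R4 = (0 - 0.8918)²/3600 = 0.0002209 W
  P_R5 = (4.987 - 0.8918)²/36000 = 0.000466 W
P_total = P_R1 + P_R2 + P_R3 + P_R4 + P_R5 = 0.2292 W

Final answer: 0.2292 W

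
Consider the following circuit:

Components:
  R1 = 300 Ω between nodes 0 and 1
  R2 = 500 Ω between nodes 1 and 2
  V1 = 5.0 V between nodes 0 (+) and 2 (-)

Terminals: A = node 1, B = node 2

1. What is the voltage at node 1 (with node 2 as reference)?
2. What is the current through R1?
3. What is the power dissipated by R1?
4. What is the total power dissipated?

Nodal analysis, taking node 2 as the 0 V reference.
Source V1 fixes V_0 = 5 V.
KCL at each unknown node (sum of currents leaving = 0; resistances in Ω):
  Node 1: (V_1 - 5)/300 + (V_1 - 0)/500 = 0
Collecting terms: 0.005333 × V_1 = 0.01667  =>  V_1 = 3.125 V
Part 1:
  Read off the nodal solution: V_1 = 3.125 V
Part 2:
  I_R1 = (V_0 - V_1)/R1 = (5 - 3.125)/300 = 0.00625 A
  Magnitude: I_R1 = 0.00625 A
Part 3:
  I_R1 = (V_0 - V_1)/R1 = (5 - 3.125)/300 = 0.00625 A
  P_R1 = I_R1² × R1 = (0.00625)² × 300 = 0.01172 W
Part 4:
  Power in each resistor, P = (ΔV)²/R:
    P_R1 = (5 - 3.125)²/300 = 0.01172 W
    P_R2 = (3.125 - 0)²/500 = 0.01953 W
  P_total = P_R1 + P_R2 = 0.03125 W

Final answers:
1. V_1 = 3.125 V
2. I_R1 = 0.00625 A
3. P_R1 = 0.01172 W
4. P_total = 0.03125 W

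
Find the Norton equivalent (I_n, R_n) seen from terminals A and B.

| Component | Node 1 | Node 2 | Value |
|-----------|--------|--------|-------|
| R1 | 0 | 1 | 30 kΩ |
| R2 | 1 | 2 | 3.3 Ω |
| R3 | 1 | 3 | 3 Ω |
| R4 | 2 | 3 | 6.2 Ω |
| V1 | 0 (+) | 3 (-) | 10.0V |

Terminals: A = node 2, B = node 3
Find the Thévenin equivalent first; then I_n = V_th/R_th and R_n = R_th.
Step 1 — V_th is the open-circuit voltage V_A - V_B (nothing connected across the terminals).
Nodal analysis, taking node 3 as the 0 V reference.
Source V1 fixes V_0 = 10 V.
KCL at each unknown node (sum of currents leaving = 0; resistances in Ω):
  Node 1: (V_1 - 10)/30000 + (V_1 - V_2)/3.3 + (V_1 - 0)/3 = 0
  Node 2: (V_2 - V_1)/3.3 + (V_2 - 0)/6.2 = 0
Collecting terms (coefficients in siemens):
  0.6364·V_1 - 0.303·V_2 = 0.0003333
  0.4643·V_2 - 0.303·V_1 = 0
Determinant D = (0.6364)(0.4643) - (-0.303)(-0.303) = 0.2037
V_1 = [(0.0003333)(0.4643) - (-0.303)(0)]/D = 0.0007599 V
V_2 = [(0.6364)(0) - (0.0003333)(-0.303)]/D = 0.000496 V
V_th = V_2 - V_3 = 0.000496 - 0 = 0.000496 V
Step 2 — R_th: zero the source — replace V1 by a short circuit (node 3 merges into node 0) — and find the resistance seen between A (node 2) and B (node 0).
Reduce the network between node 2 (A) and node 0 (B) by series/parallel combination:
  Rp1 = R1 ‖ R3 (parallel, both between nodes 0 and 1) = 1/(1/30000 + 1/3) = 3 Ω
  Rs1 = R2 + Rp1 (series, joined only at node 1) = 3.3 + 3 = 6.3 Ω
  Rp2 = R4 ‖ Rs1 (parallel, both between nodes 0 and 2) = 1/(1/6.2 + 1/6.3) = 3.125 Ω
R_th = 3.125 Ω
I_n = V_th/R_th = 0.000496/3.125 = 0.0001587 A, and R_n = R_th = 3.125 Ω

Final answer: I_n = 0.0001587 A, R_n = 3.125 Ω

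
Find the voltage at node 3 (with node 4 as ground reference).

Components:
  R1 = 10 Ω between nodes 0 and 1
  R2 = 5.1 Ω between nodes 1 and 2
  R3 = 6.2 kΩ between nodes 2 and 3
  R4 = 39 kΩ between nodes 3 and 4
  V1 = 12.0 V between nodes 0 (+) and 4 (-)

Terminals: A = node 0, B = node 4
Nodal analysis, taking node 4 as the 0 V reference.
Source V1 fixes V_0 = 12 V.
KCL at each unknown node (sum of currents leaving = 0; resistances in Ω):
  Node 1: (V_1 - 12)/10 + (V_1 - V_2)/5.1 = 0
  Node 2: (V_2 - V_1)/5.1 + (V_2 - V_3)/6200 = 0
  Node 3: (V_3 - V_2)/6200 + (V_3 - 0)/39000 = 0
Collecting terms (coefficients in siemens):
  0.2961·V_1 - 0.1961·V_2 = 1.2
  0.1962·V_2 - 0.1961·V_1 - 0.0001613·V_3 = 0
  0.0001869·V_3 - 0.0001613·V_2 = 0
Solving these 3 simultaneous equations (Gaussian elimination) gives:
  V_1 = 12 V, V_2 = 12 V, V_3 = 10.35 V
The requested potential is V_3 = 10.35 V.

Final answer: V_3 = 10.35 V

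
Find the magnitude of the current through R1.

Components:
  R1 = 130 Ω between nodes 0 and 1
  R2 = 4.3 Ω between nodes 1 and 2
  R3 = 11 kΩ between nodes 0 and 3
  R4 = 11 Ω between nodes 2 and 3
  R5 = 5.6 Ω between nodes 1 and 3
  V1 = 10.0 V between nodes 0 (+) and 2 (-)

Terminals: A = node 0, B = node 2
Nodal analysis, taking node 2 as the 0 V reference.
Source V1 fixes V_0 = 10 V.
KCL at each unknown node (sum of currents leaving = 0; resistances in Ω):
  Node 1: (V_1 - 10)/130 + (V_1 - 0)/4.3 + (V_1 - V_3)/5.6 = 0
  Node 3: (V_3 - 10)/11000 + (V_3 - 0)/11 + (V_3 - V_1)/5.6 = 0
Collecting terms (coefficients in siemens):
  0.4188·V_1 - 0.1786·V_3 = 0.07692
  0.2696·V_3 - 0.1786·V_1 = 0.0009091
Determinant D = (0.4188)(0.2696) - (-0.1786)(-0.1786) = 0.08101
V_1 = [(0.07692)(0.2696) - (-0.1786)(0.0009091)]/D = 0.258 V
V_3 = [(0.4188)(0.0009091) - (0.07692)(-0.1786)]/D = 0.1743 V
I_R1 = (V_0 - V_1)/R1 = (10 - 0.258)/130 = 0.07494 A
|I_R1| = 0.07494 A

Final answer: |I_R1| = 0.07494 A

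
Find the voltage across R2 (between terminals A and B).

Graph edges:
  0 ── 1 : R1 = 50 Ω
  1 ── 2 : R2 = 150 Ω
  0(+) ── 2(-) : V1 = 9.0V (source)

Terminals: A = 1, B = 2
R1 and R2 are in series across V1 (node 0 → node 1 → node 2), and the output A–B is taken across R2, so this is a voltage divider.
Series current: I = V1/(R1 + R2) = 9/(50 + 150) = 9/200 = 0.045 A
V_R2 = I × R2 = V1 × R2/(R1 + R2) = 9 × 150/200 = 6.75 V

Final answer: 6.75 V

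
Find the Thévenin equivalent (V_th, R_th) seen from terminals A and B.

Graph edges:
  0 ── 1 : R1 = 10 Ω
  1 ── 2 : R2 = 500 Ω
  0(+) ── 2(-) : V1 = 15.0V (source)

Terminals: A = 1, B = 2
Step 1 — V_th is the open-circuit voltage V_A - V_B (nothing connected across the terminals).
Nodal analysis, taking node 2 as the 0 V reference.
Source V1 fixes V_0 = 15 V.
KCL at each unknown node (sum of currents leaving = 0; resistances in Ω):
  Node 1: (V_1 - 15)/10 + (V_1 - 0)/500 = 0
Collecting terms: 0.102 × V_1 = 1.5  =>  V_1 = 14.71 V
V_th = V_1 - V_2 = 14.71 - 0 = 14.71 V
Step 2 — R_th: zero the source — replace V1 by a short circuit (node 2 merges into node 0) — and find the resistance seen between A (node 1) and B (node 0).
Reduce the network between node 1 (A) and node 0 (B) by series/parallel combination:
  Rp1 = R1 ‖ R2 (parallel, both between nodes 0 and 1) = 1/(1/10 + 1/500) = 9.804 Ω
R_th = 9.804 Ω

Final answer: V_th = 14.71 V, R_th = 9.804 Ω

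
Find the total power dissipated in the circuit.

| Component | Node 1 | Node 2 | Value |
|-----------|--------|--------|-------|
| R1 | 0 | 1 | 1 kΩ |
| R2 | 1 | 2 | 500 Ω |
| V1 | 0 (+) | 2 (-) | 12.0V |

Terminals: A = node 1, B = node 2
Nodal analysis, taking node 2 as the 0 V reference.
Source V1 fixes V_0 = 12 V.
KCL at each unknown node (sum of currents leaving = 0; resistances in Ω):
  Node 1: (V_1 - 12)/1000 + (V_1 - 0)/500 = 0
Collecting terms: 0.003 × V_1 = 0.012  =>  V_1 = 4 V
Power in each resistor, P = (ΔV)²/R:
  P_R1 = (12 - 4)²/1000 = 0.064 W
  P_R2 = (4 - 0)²/500 = 0.032 W
P_total = P_R1 + P_R2 = 0.096 W

Final answer: 0.096 W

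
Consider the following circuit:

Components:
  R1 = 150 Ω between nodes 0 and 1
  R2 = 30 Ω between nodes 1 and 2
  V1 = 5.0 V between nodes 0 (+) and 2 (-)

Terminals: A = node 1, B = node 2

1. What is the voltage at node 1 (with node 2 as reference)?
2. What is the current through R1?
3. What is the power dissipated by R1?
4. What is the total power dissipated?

Nodal analysis, taking node 2 as the 0 V reference.
Source V1 fixes V_0 = 5 V.
KCL at each unknown node (sum of currents leaving = 0; resistances in Ω):
  Node 1: (V_1 - 5)/150 + (V_1 - 0)/30 = 0
Collecting terms: 0.04 × V_1 = 0.03333  =>  V_1 = 0.8333 V
Part 1:
  Read off the nodal solution: V_1 = 0.8333 V
Part 2:
  I_R1 = (V_0 - V_1)/R1 = (5 - 0.8333)/150 = 0.02778 A
  Magnitude: I_R1 = 0.02778 A
Part 3:
  I_R1 = (V_0 - V_1)/R1 = (5 - 0.8333)/150 = 0.02778 A
  P_R1 = I_R1² × R1 = (0.02778)² × 150 = 0.1157 W
Part 4:
  Power in each resistor, P = (ΔV)²/R:
    P_R1 = (5 - 0.8333)²/150 = 0.1157 W
    P_R2 = (0.8333 - 0)²/30 = 0.02315 W
  P_total = P_R1 + P_R2 = 0.1389 W

Final answers:
1. V_1 = 0.8333 V
2. I_R1 = 0.02778 A
3. P_R1 = 0.1157 W
4. P_total = 0.1389 W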